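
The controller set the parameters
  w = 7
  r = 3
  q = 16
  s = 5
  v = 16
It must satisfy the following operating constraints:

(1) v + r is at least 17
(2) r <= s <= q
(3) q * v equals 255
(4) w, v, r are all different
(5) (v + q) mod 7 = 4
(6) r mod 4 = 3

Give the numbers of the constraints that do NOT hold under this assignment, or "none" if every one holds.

No — constraint 3 is not satisfied.

(1) v + r = 16 + 3 = 19; 19 ≥ 17 — OK.
(2) values 3 <= 5 <= 16 — OK.
(3) q * v = 16 * 16 = 256, not 255 — violated.
(4) values 7, 16, 3 are pairwise distinct — OK.
(5) v + q = 32; 32 mod 7 = 4 — OK.
(6) 3 mod 4 = 3 — OK.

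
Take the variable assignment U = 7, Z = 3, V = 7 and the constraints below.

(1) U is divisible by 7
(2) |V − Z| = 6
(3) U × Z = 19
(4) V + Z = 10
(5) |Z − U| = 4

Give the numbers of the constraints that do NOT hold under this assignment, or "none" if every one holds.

(1) 7 / 7 = 1, so 7 divides 7 — satisfied.
(2) |7 − 3| = 4, not 6 — violated.
(3) U × Z = 7 × 3 = 21, not 19 — violated.
(4) V + Z = 7 + 3 = 10 — satisfied.
(5) |3 − 7| = 4 — satisfied.

No — constraints 2 and 3 are not satisfied.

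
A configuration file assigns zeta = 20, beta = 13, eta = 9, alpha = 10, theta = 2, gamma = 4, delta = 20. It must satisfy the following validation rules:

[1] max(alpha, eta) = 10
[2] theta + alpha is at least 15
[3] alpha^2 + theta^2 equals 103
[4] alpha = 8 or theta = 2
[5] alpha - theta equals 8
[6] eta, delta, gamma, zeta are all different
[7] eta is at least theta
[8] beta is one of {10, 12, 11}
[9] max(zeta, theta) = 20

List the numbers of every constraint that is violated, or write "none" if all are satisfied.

[1] max(10, 9) = 10 — OK.
[2] theta + alpha = 2 + 10 = 12; 12 < 15, bound 15 not met — violated.
[3] alpha^2 + theta^2 = 10^2 + 2^2 = 100 + 4 = 104, not 103 — violated.
[4] alpha = 10 ≠ 8, but theta = 2 = 2 (second disjunct) — OK.
[5] alpha - theta = 10 - 2 = 8 — OK.
[6] delta = zeta = 20, not all different — violated.
[7] eta = 9, theta = 2; 9 ≥ 2 — OK.
[8] beta = 13 is not in {10, 12, 11} — violated.
[9] max(20, 2) = 20 — OK.

No — constraints 2, 3, 6, 8 are not satisfied.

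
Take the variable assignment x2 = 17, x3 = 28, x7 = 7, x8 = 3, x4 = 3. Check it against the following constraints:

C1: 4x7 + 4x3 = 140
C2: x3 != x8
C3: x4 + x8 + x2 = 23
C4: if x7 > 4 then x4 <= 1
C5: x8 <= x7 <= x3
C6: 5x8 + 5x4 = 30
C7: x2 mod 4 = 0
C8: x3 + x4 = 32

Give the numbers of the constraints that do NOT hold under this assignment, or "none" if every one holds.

Constraints 4, 7, and 8 do not hold.

C1: 4x7 + 4x3 = 4(7) + 4(28) = 140 — holds.
C2: x3 = 28, x8 = 3; distinct — holds.
C3: x4 + x8 + x2 = 3 + 3 + 17 = 23 — holds.
C4: x7 = 7 > 4, so we need x4 ≤ 1; but x4 = 3 > 1 — fails.
C5: values 3 <= 7 <= 28 — holds.
C6: 5x8 + 5x4 = 5(3) + 5(3) = 30 — holds.
C7: 17 mod 4 = 1, not 0 — fails.
C8: x3 + x4 = 28 + 3 = 31, not 32 — fails.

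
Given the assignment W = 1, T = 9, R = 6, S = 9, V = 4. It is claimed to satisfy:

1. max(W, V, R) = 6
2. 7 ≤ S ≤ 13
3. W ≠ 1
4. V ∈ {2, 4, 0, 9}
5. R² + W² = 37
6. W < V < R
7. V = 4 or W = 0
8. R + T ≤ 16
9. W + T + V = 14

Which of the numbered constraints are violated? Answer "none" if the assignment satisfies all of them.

Constraint 3 does not hold.

1. max(1, 4, 6) = 6  ✓
2. S = 9 lies in [7, 13]  ✓
3. W = 1, but 1 is required to differ  ✗
4. V = 4 is in {2, 4, 0, 9}  ✓
5. R² + W² = 6² + 1² = 36 + 1 = 37  ✓
6. values 1 < 4 < 6  ✓
7. V = 4 = 4 (first disjunct)  ✓
8. R + T = 6 + 9 = 15; 15 ≤ 16  ✓
9. W + T + V = 1 + 9 + 4 = 14  ✓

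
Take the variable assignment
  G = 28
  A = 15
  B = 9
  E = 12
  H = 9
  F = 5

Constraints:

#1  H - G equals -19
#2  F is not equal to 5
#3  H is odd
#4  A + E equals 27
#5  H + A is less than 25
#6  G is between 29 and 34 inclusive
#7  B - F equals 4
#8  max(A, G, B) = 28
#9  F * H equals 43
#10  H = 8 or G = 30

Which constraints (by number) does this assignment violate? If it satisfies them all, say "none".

Constraints 2, 6, 9, 10 are violated.

#1 H - G = 9 - 28 = -19 — holds.
#2 F = 5, but 5 is required to differ — does not hold.
#3 H = 9 is odd — holds.
#4 A + E = 15 + 12 = 27 — holds.
#5 H + A = 9 + 15 = 24; 24 < 25 — holds.
#6 G = 28 is outside [29, 34] — does not hold.
#7 B - F = 9 - 5 = 4 — holds.
#8 max(15, 28, 9) = 28 — holds.
#9 F * H = 5 * 9 = 45, not 43 — does not hold.
#10 H = 9 ≠ 8 and G = 28 ≠ 30; both disjuncts false — does not hold.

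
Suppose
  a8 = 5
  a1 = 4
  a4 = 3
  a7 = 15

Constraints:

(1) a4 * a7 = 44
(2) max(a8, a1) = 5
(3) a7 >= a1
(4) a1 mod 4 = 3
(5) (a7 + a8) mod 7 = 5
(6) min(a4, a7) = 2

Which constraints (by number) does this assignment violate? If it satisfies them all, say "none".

No — constraints 1, 4, 5, and 6 are not satisfied.

(1) a4 * a7 = 3 * 15 = 45, not 44  FAIL
(2) max(5, 4) = 5  OK
(3) a7 = 15, a1 = 4; 15 ≥ 4  OK
(4) 4 mod 4 = 0, not 3  FAIL
(5) a7 + a8 = 20; 20 mod 7 = 6, not 5  FAIL
(6) min(3, 15) = 3, not 2  FAIL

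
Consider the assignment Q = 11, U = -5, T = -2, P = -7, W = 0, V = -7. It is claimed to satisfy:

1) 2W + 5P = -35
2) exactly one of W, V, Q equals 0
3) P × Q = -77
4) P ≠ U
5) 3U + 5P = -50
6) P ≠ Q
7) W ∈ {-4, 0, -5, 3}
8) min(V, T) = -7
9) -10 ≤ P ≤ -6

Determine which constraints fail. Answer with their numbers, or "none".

1) 2W + 5P = 2(0) + 5(-7) = -35  ✓
2) W=0, V=-7, Q=11; 1 of them equals 0  ✓
3) P × Q = -7 × 11 = -77  ✓
4) P = -7, U = -5; distinct  ✓
5) 3U + 5P = 3(-5) + 5(-7) = -50  ✓
6) P = -7, Q = 11; distinct  ✓
7) W = 0 is in {-4, 0, -5, 3}  ✓
8) min(-7, -2) = -7  ✓
9) P = -7 lies in [-10, -6]  ✓

None — every constraint holds.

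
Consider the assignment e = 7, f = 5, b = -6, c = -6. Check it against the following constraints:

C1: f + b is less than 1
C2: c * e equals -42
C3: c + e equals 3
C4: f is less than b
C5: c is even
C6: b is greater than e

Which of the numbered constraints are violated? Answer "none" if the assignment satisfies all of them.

No — constraints 3, 4, and 6 are not satisfied.

C1: f + b = 5 + (-6) = -1; -1 < 1 — holds.
C2: c * e = -6 * 7 = -42 — holds.
C3: c + e = -6 + 7 = 1, not 3 — does not hold.
C4: f = 5, b = -6; 5 ≥ -6 (want <) — does not hold.
C5: c = -6 is even — holds.
C6: b = -6, e = 7; -6 ≤ 7 (want >) — does not hold.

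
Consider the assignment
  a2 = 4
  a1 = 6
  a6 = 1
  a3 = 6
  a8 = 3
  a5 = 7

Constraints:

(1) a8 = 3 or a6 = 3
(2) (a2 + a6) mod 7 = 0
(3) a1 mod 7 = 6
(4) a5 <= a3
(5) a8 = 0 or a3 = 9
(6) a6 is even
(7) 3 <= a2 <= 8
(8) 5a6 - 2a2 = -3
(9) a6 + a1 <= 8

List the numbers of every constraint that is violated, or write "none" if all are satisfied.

The assignment fails constraints 2, 4, 5, and 6.

(1) a8 = 3 = 3 (first disjunct)  OK
(2) a2 + a6 = 5; 5 mod 7 = 5, not 0  FAIL
(3) 6 mod 7 = 6  OK
(4) a5 = 7, a3 = 6; 7 > 6 (want ≤)  FAIL
(5) a8 = 3 ≠ 0 and a3 = 6 ≠ 9; both disjuncts false  FAIL
(6) a6 = 1 is odd  FAIL
(7) a2 = 4 lies in [3, 8]  OK
(8) 5a6 - 2a2 = 5(1) - 2(4) = -3  OK
(9) a6 + a1 = 1 + 6 = 7; 7 ≤ 8  OK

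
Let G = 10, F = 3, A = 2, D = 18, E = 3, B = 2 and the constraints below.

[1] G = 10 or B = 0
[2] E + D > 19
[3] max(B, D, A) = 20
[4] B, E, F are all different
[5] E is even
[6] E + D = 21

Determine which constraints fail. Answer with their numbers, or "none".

Violated: 3, 4, and 5.

[1] G = 10 = 10 (first disjunct) — satisfied.
[2] E + D = 3 + 18 = 21; 21 > 19 — satisfied.
[3] max(2, 18, 2) = 18, not 20 — violated.
[4] E = F = 3, not all different — violated.
[5] E = 3 is odd — violated.
[6] E + D = 3 + 18 = 21 — satisfied.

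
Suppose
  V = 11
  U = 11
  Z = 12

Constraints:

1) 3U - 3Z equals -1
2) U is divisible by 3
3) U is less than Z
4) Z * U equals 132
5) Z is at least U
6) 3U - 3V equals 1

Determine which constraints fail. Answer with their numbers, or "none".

Constraints 1, 2, and 6 do not hold.

1) 3U - 3Z = 3(11) - 3(12) = -3, not -1  false
2) 11 = 3*3 + 2, so 3 does not divide 11  false
3) U = 11, Z = 12; 11 < 12  true
4) Z * U = 12 * 11 = 132  true
5) Z = 12, U = 11; 12 ≥ 11  true
6) 3U - 3V = 3(11) - 3(11) = 0, not 1  false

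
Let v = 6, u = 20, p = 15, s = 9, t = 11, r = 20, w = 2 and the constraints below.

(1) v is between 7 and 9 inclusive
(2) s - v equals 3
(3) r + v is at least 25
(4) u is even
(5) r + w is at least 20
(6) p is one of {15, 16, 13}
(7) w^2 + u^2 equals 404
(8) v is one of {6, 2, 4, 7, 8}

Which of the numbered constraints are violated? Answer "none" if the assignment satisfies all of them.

(1) v = 6 is outside [7, 9]  ✗
(2) s - v = 9 - 6 = 3  ✓
(3) r + v = 20 + 6 = 26; 26 ≥ 25  ✓
(4) u = 20 is even  ✓
(5) r + w = 20 + 2 = 22; 22 ≥ 20  ✓
(6) p = 15 is in {15, 16, 13}  ✓
(7) w^2 + u^2 = 2^2 + 20^2 = 4 + 400 = 404  ✓
(8) v = 6 is in {6, 2, 4, 7, 8}  ✓

Constraint 1 is violated.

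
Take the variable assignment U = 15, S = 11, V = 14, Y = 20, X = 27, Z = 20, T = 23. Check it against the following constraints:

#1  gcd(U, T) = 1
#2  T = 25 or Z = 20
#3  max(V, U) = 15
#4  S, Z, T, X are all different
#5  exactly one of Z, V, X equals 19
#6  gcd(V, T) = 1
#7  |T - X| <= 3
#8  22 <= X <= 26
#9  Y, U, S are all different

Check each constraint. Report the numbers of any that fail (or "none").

#1 gcd(15, 23) = 1 — holds.
#2 T = 23 ≠ 25, but Z = 20 = 20 (second disjunct) — holds.
#3 max(14, 15) = 15 — holds.
#4 values 11, 20, 23, 27 are pairwise distinct — holds.
#5 Z=20, V=14, X=27; 0 of them equal 19, not exactly one — fails.
#6 gcd(14, 23) = 1 — holds.
#7 |23 - 27| = 4; 4 > 3, exceeds bound 3 — fails.
#8 X = 27 is outside [22, 26] — fails.
#9 values 20, 15, 11 are pairwise distinct — holds.

No — constraints 5, 7, 8 are not satisfied.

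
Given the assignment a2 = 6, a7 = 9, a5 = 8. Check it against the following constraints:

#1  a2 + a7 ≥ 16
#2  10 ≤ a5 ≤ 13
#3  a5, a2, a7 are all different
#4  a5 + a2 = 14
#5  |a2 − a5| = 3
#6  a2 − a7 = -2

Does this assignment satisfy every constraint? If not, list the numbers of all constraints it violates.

#1 a2 + a7 = 6 + 9 = 15; 15 < 16, bound 16 not met — violated.
#2 a5 = 8 is outside [10, 13] — violated.
#3 values 8, 6, 9 are pairwise distinct — OK.
#4 a5 + a2 = 8 + 6 = 14 — OK.
#5 |6 − 8| = 2, not 3 — violated.
#6 a2 − a7 = 6 − 9 = -3, not -2 — violated.

Constraints 1, 2, 5, 6 are violated.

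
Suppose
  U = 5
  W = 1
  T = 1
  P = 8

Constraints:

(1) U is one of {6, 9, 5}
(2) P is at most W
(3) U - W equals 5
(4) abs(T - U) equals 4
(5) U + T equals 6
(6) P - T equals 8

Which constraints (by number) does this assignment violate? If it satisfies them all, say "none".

Constraints 2, 3, and 6 do not hold.

(1) U = 5 is in {6, 9, 5}  yes
(2) P = 8, W = 1; 8 > 1 (want ≤)  no
(3) U - W = 5 - 1 = 4, not 5  no
(4) abs(1 - 5) = 4  yes
(5) U + T = 5 + 1 = 6  yes
(6) P - T = 8 - 1 = 7, not 8  no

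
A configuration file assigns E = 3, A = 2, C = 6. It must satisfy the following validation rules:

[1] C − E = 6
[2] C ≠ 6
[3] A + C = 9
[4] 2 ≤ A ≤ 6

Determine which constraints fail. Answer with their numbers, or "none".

[1] C − E = 6 − 3 = 3, not 6 — fails.
[2] C = 6, but 6 is required to differ — fails.
[3] A + C = 2 + 6 = 8, not 9 — fails.
[4] A = 2 lies in [2, 6] — holds.

No — constraints 1, 2, 3 are not satisfied.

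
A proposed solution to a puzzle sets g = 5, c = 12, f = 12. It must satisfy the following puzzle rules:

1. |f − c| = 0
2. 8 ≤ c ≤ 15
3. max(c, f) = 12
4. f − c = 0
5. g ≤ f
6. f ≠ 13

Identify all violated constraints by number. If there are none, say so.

1. |12 − 12| = 0  yes
2. c = 12 lies in [8, 15]  yes
3. max(12, 12) = 12  yes
4. f − c = 12 − 12 = 0  yes
5. g = 5, f = 12; 5 ≤ 12  yes
6. f = 12, and 12 ≠ 13  yes

The assignment satisfies every constraint.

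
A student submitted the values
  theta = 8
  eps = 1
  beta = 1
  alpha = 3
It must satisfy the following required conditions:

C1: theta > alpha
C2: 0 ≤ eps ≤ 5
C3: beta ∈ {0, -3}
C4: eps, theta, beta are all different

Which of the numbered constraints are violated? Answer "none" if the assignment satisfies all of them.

Violated: 3 and 4.

C1: theta = 8, alpha = 3; 8 > 3 — holds.
C2: eps = 1 lies in [0, 5] — holds.
C3: beta = 1 is not in {0, -3} — does not hold.
C4: eps = beta = 1, not all different — does not hold.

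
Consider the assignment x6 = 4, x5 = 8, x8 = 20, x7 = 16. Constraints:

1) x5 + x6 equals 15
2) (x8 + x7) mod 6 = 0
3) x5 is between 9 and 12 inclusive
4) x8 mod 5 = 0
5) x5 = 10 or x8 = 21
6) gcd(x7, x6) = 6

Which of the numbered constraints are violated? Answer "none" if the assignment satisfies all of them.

Constraints 1, 3, 5, and 6 are violated.

1) x5 + x6 = 8 + 4 = 12, not 15 — violated.
2) x8 + x7 = 36; 36 mod 6 = 0 — satisfied.
3) x5 = 8 is outside [9, 12] — violated.
4) 20 mod 5 = 0 — satisfied.
5) x5 = 8 ≠ 10 and x8 = 20 ≠ 21; both disjuncts false — violated.
6) gcd(16, 4) = 4, not 6 — violated.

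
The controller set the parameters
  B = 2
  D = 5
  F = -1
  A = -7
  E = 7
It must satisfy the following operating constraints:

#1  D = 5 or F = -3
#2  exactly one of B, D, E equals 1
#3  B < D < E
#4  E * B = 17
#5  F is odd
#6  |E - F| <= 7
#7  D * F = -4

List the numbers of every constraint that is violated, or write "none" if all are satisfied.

#1 D = 5 = 5 (first disjunct)  ✔
#2 B=2, D=5, E=7; 0 of them equal 1, not exactly one  ✘
#3 values 2 < 5 < 7  ✔
#4 E * B = 7 * 2 = 14, not 17  ✘
#5 F = -1 is odd  ✔
#6 |7 - (-1)| = 8; 8 > 7, exceeds bound 7  ✘
#7 D * F = 5 * (-1) = -5, not -4  ✘

Constraints 2, 4, 6, and 7 are violated.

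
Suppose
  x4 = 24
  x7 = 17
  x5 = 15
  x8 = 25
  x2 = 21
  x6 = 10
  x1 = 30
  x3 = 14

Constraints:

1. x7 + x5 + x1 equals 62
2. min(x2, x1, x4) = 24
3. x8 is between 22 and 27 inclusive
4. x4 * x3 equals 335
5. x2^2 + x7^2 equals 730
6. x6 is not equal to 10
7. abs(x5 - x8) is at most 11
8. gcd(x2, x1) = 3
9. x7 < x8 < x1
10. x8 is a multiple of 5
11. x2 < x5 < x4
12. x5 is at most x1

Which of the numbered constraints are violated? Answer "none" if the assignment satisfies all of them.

Violated: 2, 4, 6, and 11.

1. x7 + x5 + x1 = 17 + 15 + 30 = 62  holds
2. min(21, 30, 24) = 21, not 24  fails
3. x8 = 25 lies in [22, 27]  holds
4. x4 * x3 = 24 * 14 = 336, not 335  fails
5. x2^2 + x7^2 = 21^2 + 17^2 = 441 + 289 = 730  holds
6. x6 = 10, but 10 is required to differ  fails
7. abs(15 - 25) = 10; 10 ≤ 11  holds
8. gcd(21, 30) = 3  holds
9. values 17 < 25 < 30  holds
10. 25 / 5 = 5, so 5 divides 25  holds
11. values 21, 15, 24; x2 = 21 is not < x5 = 15  fails
12. x5 = 15, x1 = 30; 15 ≤ 30  holds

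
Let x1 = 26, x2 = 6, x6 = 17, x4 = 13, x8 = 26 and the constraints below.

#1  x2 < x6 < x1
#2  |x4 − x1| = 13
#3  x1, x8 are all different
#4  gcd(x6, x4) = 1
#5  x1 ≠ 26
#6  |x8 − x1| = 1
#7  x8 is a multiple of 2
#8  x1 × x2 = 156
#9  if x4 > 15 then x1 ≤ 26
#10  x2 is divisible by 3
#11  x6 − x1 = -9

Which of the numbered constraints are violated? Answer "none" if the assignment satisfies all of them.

No — constraints 3, 5, and 6 are not satisfied.

#1 values 6 < 17 < 26  holds
#2 |13 − 26| = 13  holds
#3 x1 = x8 = 26, not all different  fails
#4 gcd(17, 13) = 1  holds
#5 x1 = 26, but 26 is required to differ  fails
#6 |26 − 26| = 0, not 1  fails
#7 26 / 2 = 13, so 2 divides 26  holds
#8 x1 × x2 = 26 × 6 = 156  holds
#9 x4 = 13, not > 15; antecedent false, conditional vacuously true  holds
#10 6 / 3 = 2, so 3 divides 6  holds
#11 x6 − x1 = 17 − 26 = -9  holds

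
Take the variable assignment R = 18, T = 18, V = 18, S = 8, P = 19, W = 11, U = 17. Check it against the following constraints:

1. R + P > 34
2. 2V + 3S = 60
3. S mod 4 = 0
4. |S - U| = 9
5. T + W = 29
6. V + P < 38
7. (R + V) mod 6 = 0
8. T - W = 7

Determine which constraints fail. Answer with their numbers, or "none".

1. R + P = 18 + 19 = 37; 37 > 34  ✔
2. 2V + 3S = 2(18) + 3(8) = 60  ✔
3. 8 mod 4 = 0  ✔
4. |8 - 17| = 9  ✔
5. T + W = 18 + 11 = 29  ✔
6. V + P = 18 + 19 = 37; 37 < 38  ✔
7. R + V = 36; 36 mod 6 = 0  ✔
8. T - W = 18 - 11 = 7  ✔

None — every constraint holds.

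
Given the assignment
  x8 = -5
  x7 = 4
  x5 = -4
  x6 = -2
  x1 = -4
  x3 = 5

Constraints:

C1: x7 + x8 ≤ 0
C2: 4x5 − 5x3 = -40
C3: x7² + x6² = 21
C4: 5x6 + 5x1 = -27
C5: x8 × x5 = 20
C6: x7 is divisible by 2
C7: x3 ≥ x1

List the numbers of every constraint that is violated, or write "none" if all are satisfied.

C1: x7 + x8 = 4 + (-5) = -1; -1 ≤ 0  OK
C2: 4x5 − 5x3 = 4(-4) − 5(5) = -41, not -40  FAIL
C3: x7² + x6² = 4² + (-2)² = 16 + 4 = 20, not 21  FAIL
C4: 5x6 + 5x1 = 5(-2) + 5(-4) = -30, not -27  FAIL
C5: x8 × x5 = -5 × (-4) = 20  OK
C6: 4 / 2 = 2, so 2 divides 4  OK
C7: x3 = 5, x1 = -4; 5 ≥ -4  OK

The assignment fails constraints 2, 3, 4.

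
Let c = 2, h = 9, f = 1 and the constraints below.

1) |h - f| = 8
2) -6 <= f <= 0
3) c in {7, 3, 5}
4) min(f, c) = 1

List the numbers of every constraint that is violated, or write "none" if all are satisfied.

1) |9 - 1| = 8  ✓
2) f = 1 is outside [-6, 0]  ✗
3) c = 2 is not in {7, 3, 5}  ✗
4) min(1, 2) = 1  ✓

Violated: 2 and 3.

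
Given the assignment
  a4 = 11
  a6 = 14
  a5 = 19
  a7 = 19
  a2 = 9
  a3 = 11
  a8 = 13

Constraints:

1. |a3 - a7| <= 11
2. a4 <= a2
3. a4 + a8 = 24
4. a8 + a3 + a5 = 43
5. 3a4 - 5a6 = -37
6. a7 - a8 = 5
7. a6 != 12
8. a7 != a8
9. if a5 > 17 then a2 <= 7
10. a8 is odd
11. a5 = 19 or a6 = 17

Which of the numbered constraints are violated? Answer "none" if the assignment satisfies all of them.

The assignment fails constraints 2, 6, and 9.

1. |11 - 19| = 8; 8 ≤ 11 — holds.
2. a4 = 11, a2 = 9; 11 > 9 (want ≤) — does not hold.
3. a4 + a8 = 11 + 13 = 24 — holds.
4. a8 + a3 + a5 = 13 + 11 + 19 = 43 — holds.
5. 3a4 - 5a6 = 3(11) - 5(14) = -37 — holds.
6. a7 - a8 = 19 - 13 = 6, not 5 — does not hold.
7. a6 = 14, and 14 ≠ 12 — holds.
8. a7 = 19, a8 = 13; distinct — holds.
9. a5 = 19 > 17, so we need a2 ≤ 7; but a2 = 9 > 7 — does not hold.
10. a8 = 13 is odd — holds.
11. a5 = 19 = 19 (first disjunct) — holds.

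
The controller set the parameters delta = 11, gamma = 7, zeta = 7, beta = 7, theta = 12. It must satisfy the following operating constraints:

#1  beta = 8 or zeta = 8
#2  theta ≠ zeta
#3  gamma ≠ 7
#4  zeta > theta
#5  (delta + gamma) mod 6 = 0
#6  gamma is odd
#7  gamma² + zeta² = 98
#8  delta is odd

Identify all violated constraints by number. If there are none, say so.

Violated: 1, 3, and 4.

#1 beta = 7 ≠ 8 and zeta = 7 ≠ 8; both disjuncts false — violated.
#2 theta = 12, zeta = 7; distinct — satisfied.
#3 gamma = 7, but 7 is required to differ — violated.
#4 zeta = 7, theta = 12; 7 ≤ 12 (want >) — violated.
#5 delta + gamma = 18; 18 mod 6 = 0 — satisfied.
#6 gamma = 7 is odd — satisfied.
#7 gamma² + zeta² = 7² + 7² = 49 + 49 = 98 — satisfied.
#8 delta = 11 is odd — satisfied.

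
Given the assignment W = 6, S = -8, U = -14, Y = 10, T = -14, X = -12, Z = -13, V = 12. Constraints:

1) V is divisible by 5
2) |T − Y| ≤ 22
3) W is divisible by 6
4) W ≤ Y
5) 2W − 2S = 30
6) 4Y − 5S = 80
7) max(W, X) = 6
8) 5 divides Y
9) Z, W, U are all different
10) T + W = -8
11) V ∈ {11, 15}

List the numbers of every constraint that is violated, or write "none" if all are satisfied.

1) 12 = 5×2 + 2, so 5 does not divide 12 — fails.
2) |-14 − 10| = 24; 24 > 22, exceeds bound 22 — fails.
3) 6 / 6 = 1, so 6 divides 6 — holds.
4) W = 6, Y = 10; 6 ≤ 10 — holds.
5) 2W − 2S = 2(6) − 2(-8) = 28, not 30 — fails.
6) 4Y − 5S = 4(10) − 5(-8) = 80 — holds.
7) max(6, -12) = 6 — holds.
8) 10 / 5 = 2, so 5 divides 10 — holds.
9) values -13, 6, -14 are pairwise distinct — holds.
10) T + W = -14 + 6 = -8 — holds.
11) V = 12 is not in {11, 15} — fails.

Violated: 1, 2, 5, 11.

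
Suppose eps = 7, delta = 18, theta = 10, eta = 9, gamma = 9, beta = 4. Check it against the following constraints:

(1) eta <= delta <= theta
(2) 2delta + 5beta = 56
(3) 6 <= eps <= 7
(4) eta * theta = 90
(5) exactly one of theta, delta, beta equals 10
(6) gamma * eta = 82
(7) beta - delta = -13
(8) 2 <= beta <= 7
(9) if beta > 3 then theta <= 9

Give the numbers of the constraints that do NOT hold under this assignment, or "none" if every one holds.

(1) values 9, 18, 10; delta = 18 is not <= theta = 10  ✗
(2) 2delta + 5beta = 2(18) + 5(4) = 56  ✓
(3) eps = 7 lies in [6, 7]  ✓
(4) eta * theta = 9 * 10 = 90  ✓
(5) theta=10, delta=18, beta=4; 1 of them equals 10  ✓
(6) gamma * eta = 9 * 9 = 81, not 82  ✗
(7) beta - delta = 4 - 18 = -14, not -13  ✗
(8) beta = 4 lies in [2, 7]  ✓
(9) beta = 4 > 3, so we need theta ≤ 9; but theta = 10 > 9  ✗

Constraints 1, 6, 7, and 9 are violated.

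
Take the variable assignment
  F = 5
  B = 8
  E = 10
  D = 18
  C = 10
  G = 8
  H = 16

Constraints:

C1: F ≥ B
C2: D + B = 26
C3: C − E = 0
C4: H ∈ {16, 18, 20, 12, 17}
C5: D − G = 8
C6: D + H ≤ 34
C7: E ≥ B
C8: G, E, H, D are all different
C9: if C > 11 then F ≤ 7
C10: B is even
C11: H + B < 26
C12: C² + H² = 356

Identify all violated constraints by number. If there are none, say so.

The assignment fails constraints 1, 5.

C1: F = 5, B = 8; 5 < 8 (want ≥)  fails
C2: D + B = 18 + 8 = 26  holds
C3: C − E = 10 − 10 = 0  holds
C4: H = 16 is in {16, 18, 20, 12, 17}  holds
C5: D − G = 18 − 8 = 10, not 8  fails
C6: D + H = 18 + 16 = 34; 34 ≤ 34  holds
C7: E = 10, B = 8; 10 ≥ 8  holds
C8: values 8, 10, 16, 18 are pairwise distinct  holds
C9: C = 10, not > 11; antecedent false, conditional vacuously true  holds
C10: B = 8 is even  holds
C11: H + B = 16 + 8 = 24; 24 < 26  holds
C12: C² + H² = 10² + 16² = 100 + 256 = 356  holds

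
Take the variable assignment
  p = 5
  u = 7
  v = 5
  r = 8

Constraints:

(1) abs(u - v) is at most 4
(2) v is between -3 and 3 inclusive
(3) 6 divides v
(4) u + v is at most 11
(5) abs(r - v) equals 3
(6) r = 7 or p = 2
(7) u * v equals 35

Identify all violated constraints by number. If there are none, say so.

No — constraints 2, 3, 4, 6 are not satisfied.

(1) abs(7 - 5) = 2; 2 ≤ 4 — satisfied.
(2) v = 5 is outside [-3, 3] — violated.
(3) 5 = 6*0 + 5, so 6 does not divide 5 — violated.
(4) u + v = 7 + 5 = 12; 12 > 11, bound 11 not met — violated.
(5) abs(8 - 5) = 3 — satisfied.
(6) r = 8 ≠ 7 and p = 5 ≠ 2; both disjuncts false — violated.
(7) u * v = 7 * 5 = 35 — satisfied.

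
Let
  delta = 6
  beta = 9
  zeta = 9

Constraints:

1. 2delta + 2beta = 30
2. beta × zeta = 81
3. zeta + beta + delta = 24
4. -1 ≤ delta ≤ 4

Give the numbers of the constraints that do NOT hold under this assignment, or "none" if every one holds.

1. 2delta + 2beta = 2(6) + 2(9) = 30 — holds.
2. beta × zeta = 9 × 9 = 81 — holds.
3. zeta + beta + delta = 9 + 9 + 6 = 24 — holds.
4. delta = 6 is outside [-1, 4] — fails.

Violated: 4.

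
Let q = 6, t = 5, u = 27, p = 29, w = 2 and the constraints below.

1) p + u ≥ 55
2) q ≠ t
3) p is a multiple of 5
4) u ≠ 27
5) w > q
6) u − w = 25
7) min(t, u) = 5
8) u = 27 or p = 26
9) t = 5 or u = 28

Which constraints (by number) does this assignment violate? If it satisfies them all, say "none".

1) p + u = 29 + 27 = 56; 56 ≥ 55 — holds.
2) q = 6, t = 5; distinct — holds.
3) 29 = 5×5 + 4, so 5 does not divide 29 — does not hold.
4) u = 27, but 27 is required to differ — does not hold.
5) w = 2, q = 6; 2 ≤ 6 (want >) — does not hold.
6) u − w = 27 − 2 = 25 — holds.
7) min(5, 27) = 5 — holds.
8) u = 27 = 27 (first disjunct) — holds.
9) t = 5 = 5 (first disjunct) — holds.

The assignment fails constraints 3, 4, 5.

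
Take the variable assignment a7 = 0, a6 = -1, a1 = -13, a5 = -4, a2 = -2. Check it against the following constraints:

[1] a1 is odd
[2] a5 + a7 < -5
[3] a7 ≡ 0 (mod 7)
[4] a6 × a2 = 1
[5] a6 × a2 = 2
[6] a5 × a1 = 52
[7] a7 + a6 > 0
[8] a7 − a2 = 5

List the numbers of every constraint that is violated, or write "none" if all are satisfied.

Violated: 2, 4, 7, 8.

[1] a1 = -13 is odd  holds
[2] a5 + a7 = -4 + 0 = -4; -4 ≥ -5, bound -5 not met  fails
[3] 0 mod 7 = 0  holds
[4] a6 × a2 = -1 × (-2) = 2, not 1  fails
[5] a6 × a2 = -1 × (-2) = 2  holds
[6] a5 × a1 = -4 × (-13) = 52  holds
[7] a7 + a6 = 0 + (-1) = -1; -1 ≤ 0, bound 0 not met  fails
[8] a7 − a2 = 0 − (-2) = 2, not 5  fails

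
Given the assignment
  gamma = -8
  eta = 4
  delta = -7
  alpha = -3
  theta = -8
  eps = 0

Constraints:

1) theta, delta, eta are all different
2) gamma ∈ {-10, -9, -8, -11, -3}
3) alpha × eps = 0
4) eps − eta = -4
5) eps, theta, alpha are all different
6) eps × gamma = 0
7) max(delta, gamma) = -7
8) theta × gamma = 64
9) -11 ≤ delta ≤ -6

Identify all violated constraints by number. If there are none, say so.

None — every constraint holds.

1) values -8, -7, 4 are pairwise distinct  holds
2) gamma = -8 is in {-10, -9, -8, -11, -3}  holds
3) alpha × eps = -3 × 0 = 0  holds
4) eps − eta = 0 − 4 = -4  holds
5) values 0, -8, -3 are pairwise distinct  holds
6) eps × gamma = 0 × (-8) = 0  holds
7) max(-7, -8) = -7  holds
8) theta × gamma = -8 × (-8) = 64  holds
9) delta = -7 lies in [-11, -6]  holds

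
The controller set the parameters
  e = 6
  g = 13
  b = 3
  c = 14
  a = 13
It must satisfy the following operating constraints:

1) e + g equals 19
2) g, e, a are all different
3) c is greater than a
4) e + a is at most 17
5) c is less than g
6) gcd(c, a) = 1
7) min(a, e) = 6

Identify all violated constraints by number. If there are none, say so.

The assignment fails constraints 2, 4, and 5.

1) e + g = 6 + 13 = 19  OK
2) g = a = 13, not all different  FAIL
3) c = 14, a = 13; 14 > 13  OK
4) e + a = 6 + 13 = 19; 19 > 17, bound 17 not met  FAIL
5) c = 14, g = 13; 14 ≥ 13 (want <)  FAIL
6) gcd(14, 13) = 1  OK
7) min(13, 6) = 6  OK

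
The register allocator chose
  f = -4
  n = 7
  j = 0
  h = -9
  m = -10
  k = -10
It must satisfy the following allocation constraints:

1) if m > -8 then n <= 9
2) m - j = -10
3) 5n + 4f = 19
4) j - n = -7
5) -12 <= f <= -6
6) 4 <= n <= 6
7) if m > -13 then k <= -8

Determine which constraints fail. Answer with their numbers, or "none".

1) m = -10, not > -8; antecedent false, conditional vacuously true — satisfied.
2) m - j = -10 - 0 = -10 — satisfied.
3) 5n + 4f = 5(7) + 4(-4) = 19 — satisfied.
4) j - n = 0 - 7 = -7 — satisfied.
5) f = -4 is outside [-12, -6] — violated.
6) n = 7 is outside [4, 6] — violated.
7) m = -10 > -13, so we need k ≤ -8; k = -10 ≤ -8 — satisfied.

No — constraints 5, 6 are not satisfied.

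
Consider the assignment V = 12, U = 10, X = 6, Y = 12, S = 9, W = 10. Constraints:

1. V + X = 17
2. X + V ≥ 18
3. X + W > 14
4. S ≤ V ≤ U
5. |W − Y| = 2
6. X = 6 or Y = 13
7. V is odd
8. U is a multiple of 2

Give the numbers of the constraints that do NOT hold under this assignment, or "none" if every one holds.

Violated: 1, 4, and 7.

1. V + X = 12 + 6 = 18, not 17 — violated.
2. X + V = 6 + 12 = 18; 18 ≥ 18 — satisfied.
3. X + W = 6 + 10 = 16; 16 > 14 — satisfied.
4. values 9, 12, 10; V = 12 is not ≤ U = 10 — violated.
5. |10 − 12| = 2 — satisfied.
6. X = 6 = 6 (first disjunct) — satisfied.
7. V = 12 is even — violated.
8. 10 / 2 = 5, so 2 divides 10 — satisfied.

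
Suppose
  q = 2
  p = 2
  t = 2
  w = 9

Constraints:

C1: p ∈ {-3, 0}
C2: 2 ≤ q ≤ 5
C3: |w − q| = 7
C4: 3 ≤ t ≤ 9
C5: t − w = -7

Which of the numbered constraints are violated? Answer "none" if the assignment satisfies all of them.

Constraints 1, 4 are violated.

C1: p = 2 is not in {-3, 0} — fails.
C2: q = 2 lies in [2, 5] — holds.
C3: |9 − 2| = 7 — holds.
C4: t = 2 is outside [3, 9] — fails.
C5: t − w = 2 − 9 = -7 — holds.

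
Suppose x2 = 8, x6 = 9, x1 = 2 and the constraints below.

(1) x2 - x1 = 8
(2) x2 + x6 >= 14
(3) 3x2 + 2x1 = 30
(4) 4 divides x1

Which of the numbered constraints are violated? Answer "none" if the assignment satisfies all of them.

(1) x2 - x1 = 8 - 2 = 6, not 8 — violated.
(2) x2 + x6 = 8 + 9 = 17; 17 ≥ 14 — OK.
(3) 3x2 + 2x1 = 3(8) + 2(2) = 28, not 30 — violated.
(4) 2 = 4*0 + 2, so 4 does not divide 2 — violated.

Constraints 1, 3, and 4 are violated.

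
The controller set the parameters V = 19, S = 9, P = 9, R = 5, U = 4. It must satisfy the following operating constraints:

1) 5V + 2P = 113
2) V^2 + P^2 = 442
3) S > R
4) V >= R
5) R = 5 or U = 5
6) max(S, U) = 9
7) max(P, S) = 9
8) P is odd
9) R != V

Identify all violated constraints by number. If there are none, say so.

1) 5V + 2P = 5(19) + 2(9) = 113 — satisfied.
2) V^2 + P^2 = 19^2 + 9^2 = 361 + 81 = 442 — satisfied.
3) S = 9, R = 5; 9 > 5 — satisfied.
4) V = 19, R = 5; 19 ≥ 5 — satisfied.
5) R = 5 = 5 (first disjunct) — satisfied.
6) max(9, 4) = 9 — satisfied.
7) max(9, 9) = 9 — satisfied.
8) P = 9 is odd — satisfied.
9) R = 5, V = 19; distinct — satisfied.

Yes — all constraints hold.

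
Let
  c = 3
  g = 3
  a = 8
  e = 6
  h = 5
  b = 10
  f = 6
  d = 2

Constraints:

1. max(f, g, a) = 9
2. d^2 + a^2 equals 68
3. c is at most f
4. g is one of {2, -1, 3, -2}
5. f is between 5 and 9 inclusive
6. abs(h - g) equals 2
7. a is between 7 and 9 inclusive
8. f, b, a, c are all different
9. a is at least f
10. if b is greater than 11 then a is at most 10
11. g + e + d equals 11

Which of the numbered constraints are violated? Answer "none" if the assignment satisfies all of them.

Violated: 1.

1. max(6, 3, 8) = 8, not 9 — violated.
2. d^2 + a^2 = 2^2 + 8^2 = 4 + 64 = 68 — satisfied.
3. c = 3, f = 6; 3 ≤ 6 — satisfied.
4. g = 3 is in {2, -1, 3, -2} — satisfied.
5. f = 6 lies in [5, 9] — satisfied.
6. abs(5 - 3) = 2 — satisfied.
7. a = 8 lies in [7, 9] — satisfied.
8. values 6, 10, 8, 3 are pairwise distinct — satisfied.
9. a = 8, f = 6; 8 ≥ 6 — satisfied.
10. b = 10, not > 11; antecedent false, conditional vacuously true — satisfied.
11. g + e + d = 3 + 6 + 2 = 11 — satisfied.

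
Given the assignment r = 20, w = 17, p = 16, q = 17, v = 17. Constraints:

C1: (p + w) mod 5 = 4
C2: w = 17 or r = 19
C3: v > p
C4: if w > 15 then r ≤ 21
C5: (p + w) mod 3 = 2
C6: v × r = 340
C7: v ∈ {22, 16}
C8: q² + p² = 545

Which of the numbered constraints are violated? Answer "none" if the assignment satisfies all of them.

The assignment fails constraints 1, 5, and 7.

C1: p + w = 33; 33 mod 5 = 3, not 4 — violated.
C2: w = 17 = 17 (first disjunct) — satisfied.
C3: v = 17, p = 16; 17 > 16 — satisfied.
C4: w = 17 > 15, so we need r ≤ 21; r = 20 ≤ 21 — satisfied.
C5: p + w = 33; 33 mod 3 = 0, not 2 — violated.
C6: v × r = 17 × 20 = 340 — satisfied.
C7: v = 17 is not in {22, 16} — violated.
C8: q² + p² = 17² + 16² = 289 + 256 = 545 — satisfied.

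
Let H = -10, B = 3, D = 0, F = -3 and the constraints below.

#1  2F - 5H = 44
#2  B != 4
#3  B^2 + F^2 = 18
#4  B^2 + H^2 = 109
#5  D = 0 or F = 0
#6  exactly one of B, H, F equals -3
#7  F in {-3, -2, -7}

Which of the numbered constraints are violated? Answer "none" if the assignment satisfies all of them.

#1 2F - 5H = 2(-3) - 5(-10) = 44 — holds.
#2 B = 3, and 3 ≠ 4 — holds.
#3 B^2 + F^2 = 3^2 + (-3)^2 = 9 + 9 = 18 — holds.
#4 B^2 + H^2 = 3^2 + (-10)^2 = 9 + 100 = 109 — holds.
#5 D = 0 = 0 (first disjunct) — holds.
#6 B=3, H=-10, F=-3; 1 of them equals -3 — holds.
#7 F = -3 is in {-3, -2, -7} — holds.

The assignment satisfies every constraint.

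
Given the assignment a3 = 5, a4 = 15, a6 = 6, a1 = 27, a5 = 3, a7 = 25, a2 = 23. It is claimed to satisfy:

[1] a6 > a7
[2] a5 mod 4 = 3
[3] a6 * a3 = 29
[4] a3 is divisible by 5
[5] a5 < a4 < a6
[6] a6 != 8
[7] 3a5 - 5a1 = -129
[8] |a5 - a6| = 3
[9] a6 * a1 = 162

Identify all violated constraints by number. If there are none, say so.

[1] a6 = 6, a7 = 25; 6 ≤ 25 (want >) — violated.
[2] 3 mod 4 = 3 — satisfied.
[3] a6 * a3 = 6 * 5 = 30, not 29 — violated.
[4] 5 / 5 = 1, so 5 divides 5 — satisfied.
[5] values 3, 15, 6; a4 = 15 is not < a6 = 6 — violated.
[6] a6 = 6, and 6 ≠ 8 — satisfied.
[7] 3a5 - 5a1 = 3(3) - 5(27) = -126, not -129 — violated.
[8] |3 - 6| = 3 — satisfied.
[9] a6 * a1 = 6 * 27 = 162 — satisfied.

Violated: 1, 3, 5, and 7.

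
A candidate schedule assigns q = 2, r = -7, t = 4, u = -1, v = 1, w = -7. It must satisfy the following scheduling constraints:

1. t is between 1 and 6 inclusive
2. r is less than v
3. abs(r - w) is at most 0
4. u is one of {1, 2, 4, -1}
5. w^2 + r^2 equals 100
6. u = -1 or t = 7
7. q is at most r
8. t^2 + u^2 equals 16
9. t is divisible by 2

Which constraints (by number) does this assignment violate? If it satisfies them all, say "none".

1. t = 4 lies in [1, 6]  holds
2. r = -7, v = 1; -7 < 1  holds
3. abs(-7 - (-7)) = 0; 0 ≤ 0  holds
4. u = -1 is in {1, 2, 4, -1}  holds
5. w^2 + r^2 = (-7)^2 + (-7)^2 = 49 + 49 = 98, not 100  fails
6. u = -1 = -1 (first disjunct)  holds
7. q = 2, r = -7; 2 > -7 (want ≤)  fails
8. t^2 + u^2 = 4^2 + (-1)^2 = 16 + 1 = 17, not 16  fails
9. 4 / 2 = 2, so 2 divides 4  holds

Constraints 5, 7, 8 do not hold.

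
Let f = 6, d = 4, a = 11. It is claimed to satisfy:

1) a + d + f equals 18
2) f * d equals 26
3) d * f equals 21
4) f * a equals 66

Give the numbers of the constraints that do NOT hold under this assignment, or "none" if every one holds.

1) a + d + f = 11 + 4 + 6 = 21, not 18  FAIL
2) f * d = 6 * 4 = 24, not 26  FAIL
3) d * f = 4 * 6 = 24, not 21  FAIL
4) f * a = 6 * 11 = 66  OK

Violated: 1, 2, and 3.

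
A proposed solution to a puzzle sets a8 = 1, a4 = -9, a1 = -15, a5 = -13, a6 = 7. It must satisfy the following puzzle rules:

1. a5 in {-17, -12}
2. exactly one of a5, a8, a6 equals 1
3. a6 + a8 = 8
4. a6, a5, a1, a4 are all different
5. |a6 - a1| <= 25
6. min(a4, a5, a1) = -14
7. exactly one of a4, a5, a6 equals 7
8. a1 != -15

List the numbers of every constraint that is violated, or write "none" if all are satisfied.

1. a5 = -13 is not in {-17, -12} — violated.
2. a5=-13, a8=1, a6=7; 1 of them equals 1 — OK.
3. a6 + a8 = 7 + 1 = 8 — OK.
4. values 7, -13, -15, -9 are pairwise distinct — OK.
5. |7 - (-15)| = 22; 22 ≤ 25 — OK.
6. min(-9, -13, -15) = -15, not -14 — violated.
7. a4=-9, a5=-13, a6=7; 1 of them equals 7 — OK.
8. a1 = -15, but -15 is required to differ — violated.

No — constraints 1, 6, 8 are not satisfied.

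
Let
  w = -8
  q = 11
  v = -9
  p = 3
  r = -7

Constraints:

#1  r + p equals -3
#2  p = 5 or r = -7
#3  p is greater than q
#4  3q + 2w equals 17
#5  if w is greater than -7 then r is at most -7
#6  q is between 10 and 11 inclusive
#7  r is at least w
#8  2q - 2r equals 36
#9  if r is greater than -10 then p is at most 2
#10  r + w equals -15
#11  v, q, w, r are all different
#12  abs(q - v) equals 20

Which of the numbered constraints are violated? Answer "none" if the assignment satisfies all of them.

Constraints 1, 3, and 9 are violated.

#1 r + p = -7 + 3 = -4, not -3  false
#2 p = 3 ≠ 5, but r = -7 = -7 (second disjunct)  true
#3 p = 3, q = 11; 3 ≤ 11 (want >)  false
#4 3q + 2w = 3(11) + 2(-8) = 17  true
#5 w = -8, not > -7; antecedent false, conditional vacuously true  true
#6 q = 11 lies in [10, 11]  true
#7 r = -7, w = -8; -7 ≥ -8  true
#8 2q - 2r = 2(11) - 2(-7) = 36  true
#9 r = -7 > -10, so we need p ≤ 2; but p = 3 > 2  false
#10 r + w = -7 + (-8) = -15  true
#11 values -9, 11, -8, -7 are pairwise distinct  true
#12 abs(11 - (-9)) = 20  true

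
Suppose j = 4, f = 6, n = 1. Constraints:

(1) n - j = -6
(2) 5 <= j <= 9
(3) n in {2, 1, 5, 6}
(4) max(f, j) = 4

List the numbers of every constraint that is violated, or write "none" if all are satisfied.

The assignment fails constraints 1, 2, and 4.

(1) n - j = 1 - 4 = -3, not -6  fails
(2) j = 4 is outside [5, 9]  fails
(3) n = 1 is in {2, 1, 5, 6}  holds
(4) max(6, 4) = 6, not 4  fails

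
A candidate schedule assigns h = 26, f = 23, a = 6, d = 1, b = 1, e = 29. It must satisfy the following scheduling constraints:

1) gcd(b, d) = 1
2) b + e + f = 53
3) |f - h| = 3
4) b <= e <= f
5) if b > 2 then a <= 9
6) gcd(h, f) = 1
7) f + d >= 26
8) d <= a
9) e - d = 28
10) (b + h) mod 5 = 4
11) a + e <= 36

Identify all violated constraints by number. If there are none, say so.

1) gcd(1, 1) = 1 — OK.
2) b + e + f = 1 + 29 + 23 = 53 — OK.
3) |23 - 26| = 3 — OK.
4) values 1, 29, 23; e = 29 is not <= f = 23 — violated.
5) b = 1, not > 2; antecedent false, conditional vacuously true — OK.
6) gcd(26, 23) = 1 — OK.
7) f + d = 23 + 1 = 24; 24 < 26, bound 26 not met — violated.
8) d = 1, a = 6; 1 ≤ 6 — OK.
9) e - d = 29 - 1 = 28 — OK.
10) b + h = 27; 27 mod 5 = 2, not 4 — violated.
11) a + e = 6 + 29 = 35; 35 ≤ 36 — OK.

No — constraints 4, 7, and 10 are not satisfied.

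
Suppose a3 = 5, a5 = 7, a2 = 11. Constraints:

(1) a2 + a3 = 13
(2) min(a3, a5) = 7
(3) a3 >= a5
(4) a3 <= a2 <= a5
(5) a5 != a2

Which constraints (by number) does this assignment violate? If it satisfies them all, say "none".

Constraints 1, 2, 3, and 4 do not hold.

(1) a2 + a3 = 11 + 5 = 16, not 13 — fails.
(2) min(5, 7) = 5, not 7 — fails.
(3) a3 = 5, a5 = 7; 5 < 7 (want ≥) — fails.
(4) values 5, 11, 7; a2 = 11 is not <= a5 = 7 — fails.
(5) a5 = 7, a2 = 11; distinct — holds.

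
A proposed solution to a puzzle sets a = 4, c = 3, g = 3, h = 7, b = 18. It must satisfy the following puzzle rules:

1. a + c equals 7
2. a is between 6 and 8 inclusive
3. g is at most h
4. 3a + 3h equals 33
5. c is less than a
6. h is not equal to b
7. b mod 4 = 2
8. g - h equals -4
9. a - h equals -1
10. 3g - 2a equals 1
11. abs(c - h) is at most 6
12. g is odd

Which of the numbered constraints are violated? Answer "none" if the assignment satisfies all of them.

1. a + c = 4 + 3 = 7 — holds.
2. a = 4 is outside [6, 8] — fails.
3. g = 3, h = 7; 3 ≤ 7 — holds.
4. 3a + 3h = 3(4) + 3(7) = 33 — holds.
5. c = 3, a = 4; 3 < 4 — holds.
6. h = 7, b = 18; distinct — holds.
7. 18 mod 4 = 2 — holds.
8. g - h = 3 - 7 = -4 — holds.
9. a - h = 4 - 7 = -3, not -1 — fails.
10. 3g - 2a = 3(3) - 2(4) = 1 — holds.
11. abs(3 - 7) = 4; 4 ≤ 6 — holds.
12. g = 3 is odd — holds.

Constraints 2 and 9 are violated.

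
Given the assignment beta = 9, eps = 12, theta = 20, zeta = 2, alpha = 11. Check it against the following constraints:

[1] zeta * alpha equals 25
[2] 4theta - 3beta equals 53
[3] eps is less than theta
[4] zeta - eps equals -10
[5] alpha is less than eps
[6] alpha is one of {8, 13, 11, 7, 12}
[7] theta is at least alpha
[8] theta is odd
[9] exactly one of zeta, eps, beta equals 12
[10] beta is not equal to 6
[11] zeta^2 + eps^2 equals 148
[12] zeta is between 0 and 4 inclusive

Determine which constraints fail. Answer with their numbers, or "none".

[1] zeta * alpha = 2 * 11 = 22, not 25 — violated.
[2] 4theta - 3beta = 4(20) - 3(9) = 53 — OK.
[3] eps = 12, theta = 20; 12 < 20 — OK.
[4] zeta - eps = 2 - 12 = -10 — OK.
[5] alpha = 11, eps = 12; 11 < 12 — OK.
[6] alpha = 11 is in {8, 13, 11, 7, 12} — OK.
[7] theta = 20, alpha = 11; 20 ≥ 11 — OK.
[8] theta = 20 is even — violated.
[9] zeta=2, eps=12, beta=9; 1 of them equals 12 — OK.
[10] beta = 9, and 9 ≠ 6 — OK.
[11] zeta^2 + eps^2 = 2^2 + 12^2 = 4 + 144 = 148 — OK.
[12] zeta = 2 lies in [0, 4] — OK.

Violated: 1 and 8.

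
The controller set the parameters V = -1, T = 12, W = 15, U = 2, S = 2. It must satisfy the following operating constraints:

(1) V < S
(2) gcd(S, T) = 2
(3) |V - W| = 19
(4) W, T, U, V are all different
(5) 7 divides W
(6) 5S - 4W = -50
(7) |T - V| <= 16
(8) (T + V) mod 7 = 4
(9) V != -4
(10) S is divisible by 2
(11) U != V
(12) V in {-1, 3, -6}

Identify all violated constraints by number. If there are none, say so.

The assignment fails constraints 3 and 5.

(1) V = -1, S = 2; -1 < 2  true
(2) gcd(2, 12) = 2  true
(3) |-1 - 15| = 16, not 19  false
(4) values 15, 12, 2, -1 are pairwise distinct  true
(5) 15 = 7*2 + 1, so 7 does not divide 15  false
(6) 5S - 4W = 5(2) - 4(15) = -50  true
(7) |12 - (-1)| = 13; 13 ≤ 16  true
(8) T + V = 11; 11 mod 7 = 4  true
(9) V = -1, and -1 ≠ -4  true
(10) 2 / 2 = 1, so 2 divides 2  true
(11) U = 2, V = -1; distinct  true
(12) V = -1 is in {-1, 3, -6}  true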